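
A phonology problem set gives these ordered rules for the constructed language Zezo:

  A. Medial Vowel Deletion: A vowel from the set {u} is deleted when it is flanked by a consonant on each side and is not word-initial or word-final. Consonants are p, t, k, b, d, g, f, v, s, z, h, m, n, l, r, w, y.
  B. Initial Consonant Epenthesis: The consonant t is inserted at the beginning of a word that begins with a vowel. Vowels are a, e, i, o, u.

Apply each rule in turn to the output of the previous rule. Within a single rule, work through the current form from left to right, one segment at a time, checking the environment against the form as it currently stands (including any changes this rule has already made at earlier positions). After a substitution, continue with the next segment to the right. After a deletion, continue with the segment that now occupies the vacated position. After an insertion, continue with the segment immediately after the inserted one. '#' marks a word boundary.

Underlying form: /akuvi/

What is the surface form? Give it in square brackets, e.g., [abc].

[takvi]

A Medial Vowel Deletion: [akuvi] → [akvi]
B Initial Consonant Epenthesis: [akvi] → [takvi]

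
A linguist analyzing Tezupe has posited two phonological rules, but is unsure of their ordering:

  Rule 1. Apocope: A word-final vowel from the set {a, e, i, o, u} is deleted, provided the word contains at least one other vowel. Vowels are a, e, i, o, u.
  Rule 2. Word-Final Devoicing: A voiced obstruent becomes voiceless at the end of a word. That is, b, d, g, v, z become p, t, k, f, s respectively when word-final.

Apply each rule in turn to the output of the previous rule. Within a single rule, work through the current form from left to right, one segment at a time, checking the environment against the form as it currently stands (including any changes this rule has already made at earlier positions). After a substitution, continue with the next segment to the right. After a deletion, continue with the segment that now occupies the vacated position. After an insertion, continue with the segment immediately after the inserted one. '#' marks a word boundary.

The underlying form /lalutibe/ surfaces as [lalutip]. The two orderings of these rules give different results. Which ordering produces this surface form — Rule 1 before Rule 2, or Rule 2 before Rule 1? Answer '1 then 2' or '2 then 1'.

Order 1 then 2:
  1 Apocope: [lalutibe] → [lalutib]
  2 Word-Final Devoicing: [lalutib] → [lalutip]
  result: [lalutip]
Order 2 then 1:
  2 Word-Final Devoicing: no change — [lalutibe]
  1 Apocope: [lalutibe] → [lalutib]
  result: [lalutib]

1 then 2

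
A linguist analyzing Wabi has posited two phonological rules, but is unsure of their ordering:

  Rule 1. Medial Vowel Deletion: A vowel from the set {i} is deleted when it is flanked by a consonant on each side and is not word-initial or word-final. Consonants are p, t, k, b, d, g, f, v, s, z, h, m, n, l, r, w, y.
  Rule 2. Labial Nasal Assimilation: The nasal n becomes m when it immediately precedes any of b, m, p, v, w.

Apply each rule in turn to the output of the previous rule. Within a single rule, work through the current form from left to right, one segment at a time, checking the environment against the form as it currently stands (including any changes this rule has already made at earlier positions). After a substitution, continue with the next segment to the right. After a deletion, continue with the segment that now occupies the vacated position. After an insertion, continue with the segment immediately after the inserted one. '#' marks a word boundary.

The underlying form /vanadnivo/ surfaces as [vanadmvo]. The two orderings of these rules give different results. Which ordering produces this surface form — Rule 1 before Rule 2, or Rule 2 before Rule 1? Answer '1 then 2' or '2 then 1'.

1 then 2

Order 1 then 2:
  1 Medial Vowel Deletion: [vanadnivo] → [vanadnvo]
  2 Labial Nasal Assimilation: [vanadnvo] → [vanadmvo]
  result: [vanadmvo]
Order 2 then 1:
  2 Labial Nasal Assimilation: no change — [vanadnivo]
  1 Medial Vowel Deletion: [vanadnivo] → [vanadnvo]
  result: [vanadnvo]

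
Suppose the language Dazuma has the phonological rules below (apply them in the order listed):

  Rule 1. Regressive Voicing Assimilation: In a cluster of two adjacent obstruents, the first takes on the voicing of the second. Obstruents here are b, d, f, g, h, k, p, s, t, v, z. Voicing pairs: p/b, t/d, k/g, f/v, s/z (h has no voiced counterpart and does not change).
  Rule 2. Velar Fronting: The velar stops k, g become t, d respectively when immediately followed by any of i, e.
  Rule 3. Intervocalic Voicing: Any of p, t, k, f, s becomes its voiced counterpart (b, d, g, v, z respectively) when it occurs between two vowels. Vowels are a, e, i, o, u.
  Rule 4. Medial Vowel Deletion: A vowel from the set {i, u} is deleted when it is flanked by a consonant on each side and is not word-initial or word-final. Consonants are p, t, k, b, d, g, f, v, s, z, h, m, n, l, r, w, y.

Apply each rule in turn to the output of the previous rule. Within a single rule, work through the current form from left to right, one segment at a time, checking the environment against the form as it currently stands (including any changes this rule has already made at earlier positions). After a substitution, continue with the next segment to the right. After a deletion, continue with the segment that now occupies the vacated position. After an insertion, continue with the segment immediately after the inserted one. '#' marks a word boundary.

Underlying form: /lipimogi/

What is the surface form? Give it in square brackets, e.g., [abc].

[lbmodi]

Rule 1 Regressive Voicing Assimilation: no change — [lipimogi]
Rule 2 Velar Fronting: [lipimogi] → [lipimodi]
Rule 3 Intervocalic Voicing: [lipimodi] → [libimodi]
Rule 4 Medial Vowel Deletion: [libimodi] → [lbmodi]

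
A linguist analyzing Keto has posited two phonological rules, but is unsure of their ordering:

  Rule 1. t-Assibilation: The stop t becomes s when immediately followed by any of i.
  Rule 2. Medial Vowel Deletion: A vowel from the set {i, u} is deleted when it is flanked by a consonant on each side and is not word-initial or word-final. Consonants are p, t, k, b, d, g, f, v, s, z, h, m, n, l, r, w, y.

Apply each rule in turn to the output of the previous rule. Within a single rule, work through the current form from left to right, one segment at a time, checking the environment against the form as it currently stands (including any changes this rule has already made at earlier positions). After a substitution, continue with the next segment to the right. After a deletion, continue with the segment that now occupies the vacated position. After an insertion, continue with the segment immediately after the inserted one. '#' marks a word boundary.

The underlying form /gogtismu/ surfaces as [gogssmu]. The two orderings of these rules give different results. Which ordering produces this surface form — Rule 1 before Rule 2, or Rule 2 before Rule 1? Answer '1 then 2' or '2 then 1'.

Order 1 then 2:
  1 t-Assibilation: [gogtismu] → [gogsismu]
  2 Medial Vowel Deletion: [gogsismu] → [gogssmu]
  result: [gogssmu]
Order 2 then 1:
  2 Medial Vowel Deletion: [gogtismu] → [gogtsmu]
  1 t-Assibilation: no change — [gogtsmu]
  result: [gogtsmu]

1 then 2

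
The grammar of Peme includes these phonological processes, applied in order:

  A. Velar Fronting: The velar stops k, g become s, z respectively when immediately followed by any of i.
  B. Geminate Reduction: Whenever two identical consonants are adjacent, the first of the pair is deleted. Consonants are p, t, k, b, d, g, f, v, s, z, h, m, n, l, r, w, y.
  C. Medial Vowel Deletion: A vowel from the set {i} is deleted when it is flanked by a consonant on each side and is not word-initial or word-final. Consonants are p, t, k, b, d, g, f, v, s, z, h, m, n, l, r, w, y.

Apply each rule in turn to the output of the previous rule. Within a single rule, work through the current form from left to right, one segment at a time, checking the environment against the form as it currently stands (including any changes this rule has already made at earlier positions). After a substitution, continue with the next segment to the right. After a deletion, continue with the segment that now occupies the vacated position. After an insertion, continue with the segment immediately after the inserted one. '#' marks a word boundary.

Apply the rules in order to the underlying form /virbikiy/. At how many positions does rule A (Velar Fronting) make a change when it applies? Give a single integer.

1

A Velar Fronting: [virbikiy] → [virbisiy]
B Geminate Reduction: no change — [virbisiy]
C Medial Vowel Deletion: [virbisiy] → [vrbsy]
Rule A changed 1 position(s).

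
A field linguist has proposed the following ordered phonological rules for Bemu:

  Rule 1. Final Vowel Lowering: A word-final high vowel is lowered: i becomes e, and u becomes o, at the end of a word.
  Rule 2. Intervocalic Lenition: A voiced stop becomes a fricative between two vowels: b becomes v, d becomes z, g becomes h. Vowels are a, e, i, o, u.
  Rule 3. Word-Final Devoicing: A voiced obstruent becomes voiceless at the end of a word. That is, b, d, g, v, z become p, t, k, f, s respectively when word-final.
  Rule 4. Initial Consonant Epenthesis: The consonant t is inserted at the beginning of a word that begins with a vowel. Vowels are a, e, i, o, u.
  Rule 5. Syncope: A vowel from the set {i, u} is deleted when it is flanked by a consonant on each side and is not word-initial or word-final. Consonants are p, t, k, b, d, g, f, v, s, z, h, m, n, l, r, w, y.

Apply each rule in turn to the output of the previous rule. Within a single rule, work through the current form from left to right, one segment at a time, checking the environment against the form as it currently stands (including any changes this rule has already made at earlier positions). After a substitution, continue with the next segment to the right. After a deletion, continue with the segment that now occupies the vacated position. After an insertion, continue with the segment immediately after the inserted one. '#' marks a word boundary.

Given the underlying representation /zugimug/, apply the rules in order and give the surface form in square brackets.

Rule 1 Final Vowel Lowering: no change — [zugimug]
Rule 2 Intervocalic Lenition: [zugimug] → [zuhimug]
Rule 3 Word-Final Devoicing: [zuhimug] → [zuhimuk]
Rule 4 Initial Consonant Epenthesis: no change — [zuhimuk]
Rule 5 Syncope: [zuhimuk] → [zhmk]

[zhmk]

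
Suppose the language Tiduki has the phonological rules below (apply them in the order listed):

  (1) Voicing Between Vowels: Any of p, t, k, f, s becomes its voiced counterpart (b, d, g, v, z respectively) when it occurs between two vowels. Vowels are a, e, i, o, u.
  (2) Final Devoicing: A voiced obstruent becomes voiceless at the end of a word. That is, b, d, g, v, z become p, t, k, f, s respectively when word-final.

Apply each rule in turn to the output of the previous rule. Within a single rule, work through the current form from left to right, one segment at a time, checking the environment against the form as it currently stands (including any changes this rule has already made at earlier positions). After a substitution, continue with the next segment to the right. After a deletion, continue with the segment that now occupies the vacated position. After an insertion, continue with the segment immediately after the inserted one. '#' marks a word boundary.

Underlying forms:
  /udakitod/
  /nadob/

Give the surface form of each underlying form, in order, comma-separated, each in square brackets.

/udakitod/:
  (1) Voicing Between Vowels: [udakitod] → [udagidod]
  (2) Final Devoicing: [udagidod] → [udagidot]
/nadob/:
  (1) Voicing Between Vowels: no change — [nadob]
  (2) Final Devoicing: [nadob] → [nadop]

[udagidot], [nadop]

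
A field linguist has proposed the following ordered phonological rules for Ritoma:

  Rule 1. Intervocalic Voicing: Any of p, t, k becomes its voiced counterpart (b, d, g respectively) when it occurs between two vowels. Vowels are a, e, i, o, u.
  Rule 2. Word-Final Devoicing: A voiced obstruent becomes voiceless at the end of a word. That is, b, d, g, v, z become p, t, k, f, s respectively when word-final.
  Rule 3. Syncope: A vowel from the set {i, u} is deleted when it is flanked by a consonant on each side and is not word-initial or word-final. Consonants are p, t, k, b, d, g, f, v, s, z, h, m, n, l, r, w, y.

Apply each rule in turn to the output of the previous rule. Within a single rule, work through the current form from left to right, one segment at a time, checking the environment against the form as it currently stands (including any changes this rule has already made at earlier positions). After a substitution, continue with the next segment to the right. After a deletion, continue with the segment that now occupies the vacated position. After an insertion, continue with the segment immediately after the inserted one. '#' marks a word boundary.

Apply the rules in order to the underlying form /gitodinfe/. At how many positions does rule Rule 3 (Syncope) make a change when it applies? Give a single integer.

2

Rule 1 Intervocalic Voicing: [gitodinfe] → [gidodinfe]
Rule 2 Word-Final Devoicing: no change — [gidodinfe]
Rule 3 Syncope: [gidodinfe] → [gdodnfe]
Rule Rule 3 changed 2 position(s).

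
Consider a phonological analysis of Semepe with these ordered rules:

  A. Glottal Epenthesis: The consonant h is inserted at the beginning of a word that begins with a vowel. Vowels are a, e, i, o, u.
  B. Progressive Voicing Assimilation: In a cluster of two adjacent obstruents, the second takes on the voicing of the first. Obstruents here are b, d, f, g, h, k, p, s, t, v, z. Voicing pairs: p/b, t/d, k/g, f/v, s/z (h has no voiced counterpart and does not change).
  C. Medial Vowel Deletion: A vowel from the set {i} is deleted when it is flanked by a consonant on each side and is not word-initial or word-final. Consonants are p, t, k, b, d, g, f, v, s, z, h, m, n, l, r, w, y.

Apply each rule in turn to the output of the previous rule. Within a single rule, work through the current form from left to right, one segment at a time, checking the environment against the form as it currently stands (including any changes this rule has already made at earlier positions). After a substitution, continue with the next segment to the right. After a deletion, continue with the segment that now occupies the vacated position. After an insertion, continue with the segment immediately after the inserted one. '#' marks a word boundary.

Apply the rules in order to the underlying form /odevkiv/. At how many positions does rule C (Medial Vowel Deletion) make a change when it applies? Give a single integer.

1

A Glottal Epenthesis: [odevkiv] → [hodevkiv]
B Progressive Voicing Assimilation: [hodevkiv] → [hodevgiv]
C Medial Vowel Deletion: [hodevgiv] → [hodevgv]
Rule C changed 1 position(s).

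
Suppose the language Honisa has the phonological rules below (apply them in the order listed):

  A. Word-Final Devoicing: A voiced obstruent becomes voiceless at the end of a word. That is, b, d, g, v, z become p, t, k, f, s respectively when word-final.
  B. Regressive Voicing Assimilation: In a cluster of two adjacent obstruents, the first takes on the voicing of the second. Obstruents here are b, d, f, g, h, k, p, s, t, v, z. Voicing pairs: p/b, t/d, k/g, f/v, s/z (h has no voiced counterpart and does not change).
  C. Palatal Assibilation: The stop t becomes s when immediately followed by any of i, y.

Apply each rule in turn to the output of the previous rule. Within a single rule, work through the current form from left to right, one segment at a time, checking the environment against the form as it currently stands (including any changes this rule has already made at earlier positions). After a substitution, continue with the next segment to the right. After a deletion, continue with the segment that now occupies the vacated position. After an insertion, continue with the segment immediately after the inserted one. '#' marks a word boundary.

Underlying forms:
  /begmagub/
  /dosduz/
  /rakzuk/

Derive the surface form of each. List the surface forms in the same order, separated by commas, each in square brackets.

[begmagup], [dozdus], [ragzuk]

/begmagub/:
  A Word-Final Devoicing: [begmagub] → [begmagup]
  B Regressive Voicing Assimilation: no change — [begmagup]
  C Palatal Assibilation: no change — [begmagup]
/dosduz/:
  A Word-Final Devoicing: [dosduz] → [dosdus]
  B Regressive Voicing Assimilation: [dosdus] → [dozdus]
  C Palatal Assibilation: no change — [dozdus]
/rakzuk/:
  A Word-Final Devoicing: no change — [rakzuk]
  B Regressive Voicing Assimilation: [rakzuk] → [ragzuk]
  C Palatal Assibilation: no change — [ragzuk]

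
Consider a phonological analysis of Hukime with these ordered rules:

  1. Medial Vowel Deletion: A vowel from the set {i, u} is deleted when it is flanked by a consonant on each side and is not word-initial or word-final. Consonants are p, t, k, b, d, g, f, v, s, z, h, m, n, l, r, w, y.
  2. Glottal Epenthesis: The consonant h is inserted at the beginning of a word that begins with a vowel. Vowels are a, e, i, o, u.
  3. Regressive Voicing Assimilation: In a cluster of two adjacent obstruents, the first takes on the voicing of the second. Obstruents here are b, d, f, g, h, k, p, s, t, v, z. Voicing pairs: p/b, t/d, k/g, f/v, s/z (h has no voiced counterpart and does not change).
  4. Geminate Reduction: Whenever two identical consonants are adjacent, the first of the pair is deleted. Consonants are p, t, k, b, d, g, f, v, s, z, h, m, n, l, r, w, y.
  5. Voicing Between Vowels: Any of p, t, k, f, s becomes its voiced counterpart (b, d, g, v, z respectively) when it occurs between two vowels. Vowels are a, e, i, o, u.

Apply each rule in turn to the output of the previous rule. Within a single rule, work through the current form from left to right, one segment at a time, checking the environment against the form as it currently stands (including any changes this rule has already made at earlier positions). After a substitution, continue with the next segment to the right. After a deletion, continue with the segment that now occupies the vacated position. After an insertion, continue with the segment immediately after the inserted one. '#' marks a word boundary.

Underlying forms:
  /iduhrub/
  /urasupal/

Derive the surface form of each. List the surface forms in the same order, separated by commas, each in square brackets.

/iduhrub/:
  1 Medial Vowel Deletion: [iduhrub] → [idhrb]
  2 Glottal Epenthesis: [idhrb] → [hidhrb]
  3 Regressive Voicing Assimilation: [hidhrb] → [hithrb]
  4 Geminate Reduction: no change — [hithrb]
  5 Voicing Between Vowels: no change — [hithrb]
/urasupal/:
  1 Medial Vowel Deletion: [urasupal] → [uraspal]
  2 Glottal Epenthesis: [uraspal] → [huraspal]
  3 Regressive Voicing Assimilation: no change — [huraspal]
  4 Geminate Reduction: no change — [huraspal]
  5 Voicing Between Vowels: no change — [huraspal]

[hithrb], [huraspal]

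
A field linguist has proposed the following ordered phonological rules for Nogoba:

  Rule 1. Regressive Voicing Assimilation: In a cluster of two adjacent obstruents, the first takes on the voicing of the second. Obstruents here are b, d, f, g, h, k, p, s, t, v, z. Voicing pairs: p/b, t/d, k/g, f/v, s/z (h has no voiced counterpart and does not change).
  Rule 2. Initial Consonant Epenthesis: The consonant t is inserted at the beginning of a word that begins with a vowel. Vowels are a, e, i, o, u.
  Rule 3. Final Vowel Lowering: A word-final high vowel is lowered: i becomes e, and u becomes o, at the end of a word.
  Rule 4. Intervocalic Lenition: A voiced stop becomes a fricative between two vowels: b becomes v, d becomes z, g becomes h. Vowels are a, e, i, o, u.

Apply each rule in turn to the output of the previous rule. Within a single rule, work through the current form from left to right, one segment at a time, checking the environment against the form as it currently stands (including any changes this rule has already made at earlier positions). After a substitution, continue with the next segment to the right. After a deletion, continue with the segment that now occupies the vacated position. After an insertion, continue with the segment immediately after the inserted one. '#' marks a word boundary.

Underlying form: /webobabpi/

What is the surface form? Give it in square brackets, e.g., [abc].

Rule 1 Regressive Voicing Assimilation: [webobabpi] → [webobappi]
Rule 2 Initial Consonant Epenthesis: no change — [webobappi]
Rule 3 Final Vowel Lowering: [webobappi] → [webobappe]
Rule 4 Intervocalic Lenition: [webobappe] → [wevovappe]

[wevovappe]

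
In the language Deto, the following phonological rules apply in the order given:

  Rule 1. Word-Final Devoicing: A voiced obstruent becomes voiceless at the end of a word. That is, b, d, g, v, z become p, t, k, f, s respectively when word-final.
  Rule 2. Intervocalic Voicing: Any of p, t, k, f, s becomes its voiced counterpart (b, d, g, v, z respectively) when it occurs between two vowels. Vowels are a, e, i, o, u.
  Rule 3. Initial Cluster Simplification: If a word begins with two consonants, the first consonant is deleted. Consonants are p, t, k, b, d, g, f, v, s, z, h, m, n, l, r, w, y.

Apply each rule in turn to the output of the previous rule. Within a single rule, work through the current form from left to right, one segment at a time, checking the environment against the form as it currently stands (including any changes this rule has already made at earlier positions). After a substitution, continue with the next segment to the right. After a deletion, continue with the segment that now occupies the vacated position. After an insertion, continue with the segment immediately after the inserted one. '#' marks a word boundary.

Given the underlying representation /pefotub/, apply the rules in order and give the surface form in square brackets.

[pevodup]

Rule 1 Word-Final Devoicing: [pefotub] → [pefotup]
Rule 2 Intervocalic Voicing: [pefotup] → [pevodup]
Rule 3 Initial Cluster Simplification: no change — [pevodup]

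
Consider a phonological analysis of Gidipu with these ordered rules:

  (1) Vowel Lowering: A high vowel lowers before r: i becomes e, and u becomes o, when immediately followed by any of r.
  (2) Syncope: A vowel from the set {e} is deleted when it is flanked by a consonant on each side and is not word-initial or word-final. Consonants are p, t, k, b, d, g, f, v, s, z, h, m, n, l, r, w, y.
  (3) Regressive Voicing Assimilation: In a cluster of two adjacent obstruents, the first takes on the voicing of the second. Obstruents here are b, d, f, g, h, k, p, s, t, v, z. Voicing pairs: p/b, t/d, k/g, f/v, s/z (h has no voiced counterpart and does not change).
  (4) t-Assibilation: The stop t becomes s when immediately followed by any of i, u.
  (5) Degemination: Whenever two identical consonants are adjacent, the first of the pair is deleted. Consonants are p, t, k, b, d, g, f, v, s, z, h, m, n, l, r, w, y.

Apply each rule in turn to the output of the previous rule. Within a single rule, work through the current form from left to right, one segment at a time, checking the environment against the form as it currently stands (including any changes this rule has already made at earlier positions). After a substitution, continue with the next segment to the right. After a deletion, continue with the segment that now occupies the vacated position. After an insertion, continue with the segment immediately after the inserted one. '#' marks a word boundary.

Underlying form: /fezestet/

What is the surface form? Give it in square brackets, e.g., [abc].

[vst]

(1) Vowel Lowering: no change — [fezestet]
(2) Syncope: [fezestet] → [fzstt]
(3) Regressive Voicing Assimilation: [fzstt] → [vsstt]
(4) t-Assibilation: no change — [vsstt]
(5) Degemination: [vsstt] → [vst]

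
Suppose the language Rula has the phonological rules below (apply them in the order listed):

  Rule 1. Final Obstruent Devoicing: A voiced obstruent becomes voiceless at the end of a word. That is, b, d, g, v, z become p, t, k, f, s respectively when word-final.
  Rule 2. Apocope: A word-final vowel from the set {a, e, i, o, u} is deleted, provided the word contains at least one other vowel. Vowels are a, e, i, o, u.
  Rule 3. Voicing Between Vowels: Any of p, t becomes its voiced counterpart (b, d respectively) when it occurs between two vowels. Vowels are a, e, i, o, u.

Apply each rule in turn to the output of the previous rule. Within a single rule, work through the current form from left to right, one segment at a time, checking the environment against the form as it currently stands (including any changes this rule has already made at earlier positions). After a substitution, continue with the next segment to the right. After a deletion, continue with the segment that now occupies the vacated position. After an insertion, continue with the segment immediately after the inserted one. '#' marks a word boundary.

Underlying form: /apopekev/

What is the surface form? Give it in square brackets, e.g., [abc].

Rule 1 Final Obstruent Devoicing: [apopekev] → [apopekef]
Rule 2 Apocope: no change — [apopekef]
Rule 3 Voicing Between Vowels: [apopekef] → [abobekef]

[abobekef]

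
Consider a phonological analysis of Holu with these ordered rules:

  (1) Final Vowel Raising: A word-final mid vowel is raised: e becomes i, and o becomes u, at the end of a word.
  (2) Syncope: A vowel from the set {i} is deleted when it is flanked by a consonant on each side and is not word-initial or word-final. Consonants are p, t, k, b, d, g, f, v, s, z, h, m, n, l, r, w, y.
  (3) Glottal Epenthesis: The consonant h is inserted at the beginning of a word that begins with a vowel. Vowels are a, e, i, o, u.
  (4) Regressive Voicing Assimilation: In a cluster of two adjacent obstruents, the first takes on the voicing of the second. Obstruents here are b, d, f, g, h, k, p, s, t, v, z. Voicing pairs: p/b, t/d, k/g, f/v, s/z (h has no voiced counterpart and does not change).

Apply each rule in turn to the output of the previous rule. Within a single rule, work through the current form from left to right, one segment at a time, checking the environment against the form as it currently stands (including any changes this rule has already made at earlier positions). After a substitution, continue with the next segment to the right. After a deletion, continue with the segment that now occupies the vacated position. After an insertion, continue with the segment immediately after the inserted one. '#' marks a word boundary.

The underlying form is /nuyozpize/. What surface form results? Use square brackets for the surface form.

(1) Final Vowel Raising: [nuyozpize] → [nuyozpizi]
(2) Syncope: [nuyozpizi] → [nuyozpzi]
(3) Glottal Epenthesis: no change — [nuyozpzi]
(4) Regressive Voicing Assimilation: [nuyozpzi] → [nuyosbzi]

[nuyosbzi]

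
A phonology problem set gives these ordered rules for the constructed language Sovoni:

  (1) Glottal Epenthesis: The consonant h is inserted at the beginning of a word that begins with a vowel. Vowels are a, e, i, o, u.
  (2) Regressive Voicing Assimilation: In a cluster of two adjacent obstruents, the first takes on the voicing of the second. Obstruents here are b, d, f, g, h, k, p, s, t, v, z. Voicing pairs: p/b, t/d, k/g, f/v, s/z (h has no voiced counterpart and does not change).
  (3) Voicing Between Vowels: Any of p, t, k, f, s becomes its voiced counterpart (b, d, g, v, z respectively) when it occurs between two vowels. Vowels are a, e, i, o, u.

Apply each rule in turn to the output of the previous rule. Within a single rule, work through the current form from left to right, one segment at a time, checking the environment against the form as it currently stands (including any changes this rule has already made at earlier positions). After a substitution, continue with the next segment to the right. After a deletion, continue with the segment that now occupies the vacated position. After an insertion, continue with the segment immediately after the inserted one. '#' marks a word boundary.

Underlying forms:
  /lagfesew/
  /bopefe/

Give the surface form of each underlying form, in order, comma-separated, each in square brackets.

[lakfezew], [bobeve]

/lagfesew/:
  (1) Glottal Epenthesis: no change — [lagfesew]
  (2) Regressive Voicing Assimilation: [lagfesew] → [lakfesew]
  (3) Voicing Between Vowels: [lakfesew] → [lakfezew]
/bopefe/:
  (1) Glottal Epenthesis: no change — [bopefe]
  (2) Regressive Voicing Assimilation: no change — [bopefe]
  (3) Voicing Between Vowels: [bopefe] → [bobeve]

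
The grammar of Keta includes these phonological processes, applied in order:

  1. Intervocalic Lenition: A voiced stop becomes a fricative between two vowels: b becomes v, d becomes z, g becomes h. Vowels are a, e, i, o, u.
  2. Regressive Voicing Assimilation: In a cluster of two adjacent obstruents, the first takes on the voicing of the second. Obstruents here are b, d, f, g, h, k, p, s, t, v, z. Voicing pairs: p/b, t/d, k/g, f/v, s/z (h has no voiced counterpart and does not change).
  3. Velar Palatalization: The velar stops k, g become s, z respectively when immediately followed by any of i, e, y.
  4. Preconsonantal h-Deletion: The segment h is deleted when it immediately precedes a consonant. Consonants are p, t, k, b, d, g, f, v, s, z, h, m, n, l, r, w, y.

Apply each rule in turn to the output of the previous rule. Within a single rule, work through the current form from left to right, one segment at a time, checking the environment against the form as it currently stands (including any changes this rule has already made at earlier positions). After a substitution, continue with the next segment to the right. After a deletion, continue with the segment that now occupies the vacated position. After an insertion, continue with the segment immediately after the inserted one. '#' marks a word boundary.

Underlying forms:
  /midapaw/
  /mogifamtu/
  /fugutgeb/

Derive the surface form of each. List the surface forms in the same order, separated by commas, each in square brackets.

/midapaw/:
  1 Intervocalic Lenition: [midapaw] → [mizapaw]
  2 Regressive Voicing Assimilation: no change — [mizapaw]
  3 Velar Palatalization: no change — [mizapaw]
  4 Preconsonantal h-Deletion: no change — [mizapaw]
/mogifamtu/:
  1 Intervocalic Lenition: [mogifamtu] → [mohifamtu]
  2 Regressive Voicing Assimilation: no change — [mohifamtu]
  3 Velar Palatalization: no change — [mohifamtu]
  4 Preconsonantal h-Deletion: no change — [mohifamtu]
/fugutgeb/:
  1 Intervocalic Lenition: [fugutgeb] → [fuhutgeb]
  2 Regressive Voicing Assimilation: [fuhutgeb] → [fuhudgeb]
  3 Velar Palatalization: [fuhudgeb] → [fuhudzeb]
  4 Preconsonantal h-Deletion: no change — [fuhudzeb]

[mizapaw], [mohifamtu], [fuhudzeb]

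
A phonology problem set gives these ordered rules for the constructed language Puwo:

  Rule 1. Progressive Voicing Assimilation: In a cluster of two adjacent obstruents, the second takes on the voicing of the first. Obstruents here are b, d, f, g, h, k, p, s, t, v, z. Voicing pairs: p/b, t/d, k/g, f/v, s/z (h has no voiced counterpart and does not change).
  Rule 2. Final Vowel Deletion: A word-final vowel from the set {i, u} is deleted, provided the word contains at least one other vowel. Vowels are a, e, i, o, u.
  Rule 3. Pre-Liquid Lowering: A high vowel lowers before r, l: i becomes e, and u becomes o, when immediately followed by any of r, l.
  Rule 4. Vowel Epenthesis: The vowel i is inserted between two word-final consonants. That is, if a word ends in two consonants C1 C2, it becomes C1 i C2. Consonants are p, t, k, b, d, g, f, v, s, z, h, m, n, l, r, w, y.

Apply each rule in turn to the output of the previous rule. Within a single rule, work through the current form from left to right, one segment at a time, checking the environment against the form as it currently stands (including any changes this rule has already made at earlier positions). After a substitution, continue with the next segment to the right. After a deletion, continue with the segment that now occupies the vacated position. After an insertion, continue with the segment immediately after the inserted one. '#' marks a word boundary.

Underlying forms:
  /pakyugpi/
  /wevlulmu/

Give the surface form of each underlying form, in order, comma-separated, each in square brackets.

[pakyugib], [wevlolim]

/pakyugpi/:
  Rule 1 Progressive Voicing Assimilation: [pakyugpi] → [pakyugbi]
  Rule 2 Final Vowel Deletion: [pakyugbi] → [pakyugb]
  Rule 3 Pre-Liquid Lowering: no change — [pakyugb]
  Rule 4 Vowel Epenthesis: [pakyugb] → [pakyugib]
/wevlulmu/:
  Rule 1 Progressive Voicing Assimilation: no change — [wevlulmu]
  Rule 2 Final Vowel Deletion: [wevlulmu] → [wevlulm]
  Rule 3 Pre-Liquid Lowering: [wevlulm] → [wevlolm]
  Rule 4 Vowel Epenthesis: [wevlolm] → [wevlolim]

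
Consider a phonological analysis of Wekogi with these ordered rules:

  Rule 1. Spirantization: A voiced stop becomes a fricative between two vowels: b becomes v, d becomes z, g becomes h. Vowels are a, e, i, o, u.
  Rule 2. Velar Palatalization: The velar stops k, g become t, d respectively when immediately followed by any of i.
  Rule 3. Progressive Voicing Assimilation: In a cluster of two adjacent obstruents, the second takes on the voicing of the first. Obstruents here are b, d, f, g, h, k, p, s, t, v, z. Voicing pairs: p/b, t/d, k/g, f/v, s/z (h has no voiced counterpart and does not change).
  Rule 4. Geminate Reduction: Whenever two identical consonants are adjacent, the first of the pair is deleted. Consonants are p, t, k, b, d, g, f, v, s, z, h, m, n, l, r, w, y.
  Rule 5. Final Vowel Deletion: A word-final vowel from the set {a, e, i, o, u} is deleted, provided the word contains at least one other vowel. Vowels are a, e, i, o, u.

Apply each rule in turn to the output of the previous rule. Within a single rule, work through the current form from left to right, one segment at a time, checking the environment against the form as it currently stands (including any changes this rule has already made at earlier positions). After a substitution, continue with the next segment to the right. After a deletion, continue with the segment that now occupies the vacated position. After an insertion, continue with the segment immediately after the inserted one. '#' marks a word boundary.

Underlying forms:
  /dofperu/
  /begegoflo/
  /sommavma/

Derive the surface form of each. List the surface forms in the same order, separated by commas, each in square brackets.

/dofperu/:
  Rule 1 Spirantization: no change — [dofperu]
  Rule 2 Velar Palatalization: no change — [dofperu]
  Rule 3 Progressive Voicing Assimilation: no change — [dofperu]
  Rule 4 Geminate Reduction: no change — [dofperu]
  Rule 5 Final Vowel Deletion: [dofperu] → [dofper]
/begegoflo/:
  Rule 1 Spirantization: [begegoflo] → [behehoflo]
  Rule 2 Velar Palatalization: no change — [behehoflo]
  Rule 3 Progressive Voicing Assimilation: no change — [behehoflo]
  Rule 4 Geminate Reduction: no change — [behehoflo]
  Rule 5 Final Vowel Deletion: [behehoflo] → [behehofl]
/sommavma/:
  Rule 1 Spirantization: no change — [sommavma]
  Rule 2 Velar Palatalization: no change — [sommavma]
  Rule 3 Progressive Voicing Assimilation: no change — [sommavma]
  Rule 4 Geminate Reduction: [sommavma] → [somavma]
  Rule 5 Final Vowel Deletion: [somavma] → [somavm]

[dofper], [behehofl], [somavm]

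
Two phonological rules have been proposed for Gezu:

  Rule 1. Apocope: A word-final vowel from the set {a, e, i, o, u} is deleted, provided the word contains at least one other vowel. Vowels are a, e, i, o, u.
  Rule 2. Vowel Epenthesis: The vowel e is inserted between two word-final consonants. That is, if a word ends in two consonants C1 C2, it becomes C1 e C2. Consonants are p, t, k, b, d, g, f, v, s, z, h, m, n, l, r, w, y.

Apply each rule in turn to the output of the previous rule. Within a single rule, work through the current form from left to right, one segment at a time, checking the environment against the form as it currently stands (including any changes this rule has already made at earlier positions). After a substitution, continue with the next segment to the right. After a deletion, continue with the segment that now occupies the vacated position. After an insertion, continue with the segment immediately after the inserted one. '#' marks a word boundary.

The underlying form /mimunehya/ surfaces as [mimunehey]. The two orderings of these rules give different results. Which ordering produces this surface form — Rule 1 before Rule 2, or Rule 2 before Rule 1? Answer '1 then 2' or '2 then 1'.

Order 1 then 2:
  1 Apocope: [mimunehya] → [mimunehy]
  2 Vowel Epenthesis: [mimunehy] → [mimunehey]
  result: [mimunehey]
Order 2 then 1:
  2 Vowel Epenthesis: no change — [mimunehya]
  1 Apocope: [mimunehya] → [mimunehy]
  result: [mimunehy]

1 then 2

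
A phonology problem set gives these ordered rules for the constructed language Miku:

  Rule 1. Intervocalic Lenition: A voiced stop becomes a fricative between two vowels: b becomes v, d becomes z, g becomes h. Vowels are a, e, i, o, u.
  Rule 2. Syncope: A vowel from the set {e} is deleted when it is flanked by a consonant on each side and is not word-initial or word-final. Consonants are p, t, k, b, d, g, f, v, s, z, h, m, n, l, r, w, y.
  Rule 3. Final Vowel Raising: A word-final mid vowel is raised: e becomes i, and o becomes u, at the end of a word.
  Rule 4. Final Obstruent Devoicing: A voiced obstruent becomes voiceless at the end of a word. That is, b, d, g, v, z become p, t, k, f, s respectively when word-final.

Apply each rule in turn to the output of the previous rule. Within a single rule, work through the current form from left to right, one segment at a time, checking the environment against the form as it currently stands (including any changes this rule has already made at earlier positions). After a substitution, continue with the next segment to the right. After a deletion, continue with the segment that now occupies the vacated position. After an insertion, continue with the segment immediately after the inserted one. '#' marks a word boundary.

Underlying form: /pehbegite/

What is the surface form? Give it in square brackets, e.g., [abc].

Rule 1 Intervocalic Lenition: [pehbegite] → [pehbehite]
Rule 2 Syncope: [pehbehite] → [phbhite]
Rule 3 Final Vowel Raising: [phbhite] → [phbhiti]
Rule 4 Final Obstruent Devoicing: no change — [phbhiti]

[phbhiti]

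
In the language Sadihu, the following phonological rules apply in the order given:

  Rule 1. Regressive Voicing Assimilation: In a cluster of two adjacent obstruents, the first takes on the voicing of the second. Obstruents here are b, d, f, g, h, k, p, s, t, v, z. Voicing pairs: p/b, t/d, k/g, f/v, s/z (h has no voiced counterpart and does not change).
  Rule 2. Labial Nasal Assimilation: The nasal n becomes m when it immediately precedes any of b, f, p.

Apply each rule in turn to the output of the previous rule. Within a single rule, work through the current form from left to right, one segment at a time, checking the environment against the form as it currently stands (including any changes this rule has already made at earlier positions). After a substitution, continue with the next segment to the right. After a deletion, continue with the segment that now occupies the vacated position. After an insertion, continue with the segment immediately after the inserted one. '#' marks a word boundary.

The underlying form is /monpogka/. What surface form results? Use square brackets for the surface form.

Rule 1 Regressive Voicing Assimilation: [monpogka] → [monpokka]
Rule 2 Labial Nasal Assimilation: [monpokka] → [mompokka]

[mompokka]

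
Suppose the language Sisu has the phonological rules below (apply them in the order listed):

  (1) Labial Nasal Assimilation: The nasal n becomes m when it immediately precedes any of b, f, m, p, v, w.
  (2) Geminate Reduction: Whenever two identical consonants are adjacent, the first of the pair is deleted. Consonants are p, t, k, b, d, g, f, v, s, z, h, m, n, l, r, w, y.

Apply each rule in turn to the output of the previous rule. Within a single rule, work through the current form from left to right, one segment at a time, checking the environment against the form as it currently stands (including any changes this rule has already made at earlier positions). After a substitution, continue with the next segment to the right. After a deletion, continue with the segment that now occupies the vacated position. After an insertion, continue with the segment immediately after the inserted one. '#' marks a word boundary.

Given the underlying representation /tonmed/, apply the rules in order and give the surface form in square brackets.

(1) Labial Nasal Assimilation: [tonmed] → [tommed]
(2) Geminate Reduction: [tommed] → [tomed]

[tomed]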